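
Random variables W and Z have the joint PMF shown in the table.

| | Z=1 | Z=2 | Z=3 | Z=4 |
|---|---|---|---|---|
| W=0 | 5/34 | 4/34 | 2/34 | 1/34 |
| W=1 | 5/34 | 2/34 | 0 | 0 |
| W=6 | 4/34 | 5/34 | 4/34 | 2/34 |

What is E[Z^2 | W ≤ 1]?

68/19

P(W ≤ 1) = 19/34.
Σ Z^2·P over the event = 1·(5/34) + 4·(4/34) + 9·(2/34) + 16·(1/34) + 1·(5/34) + 4·(2/34) = 2.
E[Z^2 | W ≤ 1] = (2) / (19/34) = 68/19.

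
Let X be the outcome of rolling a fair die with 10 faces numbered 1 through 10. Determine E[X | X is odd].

5

Given X is odd, X is equally likely to be any of {1, 3, 5, 7, 9}.
E[X | X is odd] = (1 + 3 + 5 + 7 + 9) / 5 = 5.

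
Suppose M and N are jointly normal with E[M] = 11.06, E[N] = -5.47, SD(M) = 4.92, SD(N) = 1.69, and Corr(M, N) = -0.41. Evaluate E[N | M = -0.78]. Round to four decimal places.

The regression of N on M has slope ρ·σ_N/σ_M and passes through (μ_M, μ_N).
E[N | M=-0.78] = -5.47 + (-0.41)·(1.69/4.92)·(-0.78 − (11.06)) = -5.47 + (-0.140833)·(-11.84) = -3.8025.

-3.8025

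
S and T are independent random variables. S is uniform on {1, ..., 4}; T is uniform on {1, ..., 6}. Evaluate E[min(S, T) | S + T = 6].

P(S + T = 6) = 1/6.
Summing min(S,T)·P(x,y) over outcomes with S + T = 6 gives 1/3.
E[min(S, T) | S + T = 6] = (1/3) / (1/6) = 2.

2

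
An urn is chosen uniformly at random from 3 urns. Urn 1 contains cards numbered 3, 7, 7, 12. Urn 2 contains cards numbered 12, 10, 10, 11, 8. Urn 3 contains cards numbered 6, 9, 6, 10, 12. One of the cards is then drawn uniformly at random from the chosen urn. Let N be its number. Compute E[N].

521/60

E[N | urn 1] = (3+7+7+12)/4 = 29/4.
E[N | urn 2] = (12+10+10+11+8)/5 = 51/5.
E[N | urn 3] = (6+9+6+10+12)/5 = 43/5.
By the law of total expectation,
E[N] = (1/3)·(29/4) + (1/3)·(51/5) + (1/3)·(43/5) = 521/60.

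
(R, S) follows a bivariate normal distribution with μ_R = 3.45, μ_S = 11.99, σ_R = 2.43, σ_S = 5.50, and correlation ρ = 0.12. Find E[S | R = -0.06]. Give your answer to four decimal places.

The regression of S on R has slope ρ·σ_S/σ_R and passes through (μ_R, μ_S).
E[S | R=-0.06] = 11.99 + (0.12)·(5.50/2.43)·(-0.06 − (3.45)) = 11.99 + (0.2716)·(-3.51) = 11.0367.

11.0367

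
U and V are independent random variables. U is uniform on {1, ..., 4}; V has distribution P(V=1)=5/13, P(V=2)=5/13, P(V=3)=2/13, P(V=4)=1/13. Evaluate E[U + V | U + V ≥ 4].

190/37

P(U + V ≥ 4) = 37/52.
Summing (U+V)·P(x,y) over outcomes with U + V ≥ 4 gives 95/26.
E[U + V | U + V ≥ 4] = (95/26) / (37/52) = 190/37.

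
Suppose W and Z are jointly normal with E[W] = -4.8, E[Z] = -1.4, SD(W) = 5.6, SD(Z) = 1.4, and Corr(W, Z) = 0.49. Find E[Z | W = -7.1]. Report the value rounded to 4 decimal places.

-1.6818

E[Z | W=x] = μ_Z + ρ(σ_Z/σ_W)(x − μ_W) for jointly normal variables.
E[Z | W=-7.1] = -1.4 + (0.49)·(1.4/5.6)·(-7.1 − (-4.8)) = -1.4 + (0.1225)·(-2.3) = -1.6818.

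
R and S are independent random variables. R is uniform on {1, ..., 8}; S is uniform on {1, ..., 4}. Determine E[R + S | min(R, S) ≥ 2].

P(min(R, S) ≥ 2) = 21/32.
Summing (R+S)·P(x,y) over outcomes with min(R, S) ≥ 2 gives 21/4.
E[R + S | min(R, S) ≥ 2] = (21/4) / (21/32) = 8.

8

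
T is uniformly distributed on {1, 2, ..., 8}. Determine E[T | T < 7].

7/2

Given T < 7, T is equally likely to be any of {1, 2, 3, 4, 5, 6}.
E[T | T < 7] = (1 + 2 + 3 + 4 + 5 + 6) / 6 = 7/2.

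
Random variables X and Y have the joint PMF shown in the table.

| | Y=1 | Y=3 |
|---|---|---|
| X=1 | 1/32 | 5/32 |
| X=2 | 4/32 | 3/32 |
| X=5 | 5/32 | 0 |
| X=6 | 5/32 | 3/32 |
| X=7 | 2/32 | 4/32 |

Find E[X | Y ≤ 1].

P(Y ≤ 1) = 17/32.
Σ X·P over the event = 1·(1/32) + 2·(4/32) + 5·(5/32) + 6·(5/32) + 7·(2/32) = 39/16.
E[X | Y ≤ 1] = (39/16) / (17/32) = 78/17.

78/17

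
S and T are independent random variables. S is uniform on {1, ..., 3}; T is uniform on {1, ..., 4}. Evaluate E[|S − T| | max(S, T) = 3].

6/5

Outcomes with max(S, T) = 3: (1,3), (2,3), (3,1), (3,2), (3,3), each with probability 1/12.
E[|S − T| | max(S, T) = 3] = (2 + 1 + 2 + 1 + 0) / 5 = 6/5.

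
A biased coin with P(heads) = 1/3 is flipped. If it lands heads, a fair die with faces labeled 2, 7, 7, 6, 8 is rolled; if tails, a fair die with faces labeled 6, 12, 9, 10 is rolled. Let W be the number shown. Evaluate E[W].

E[W | heads] = (2+7+7+6+8)/5 = 6.
E[W | tails] = (6+12+9+10)/4 = 37/4.
By the law of total expectation,
E[W] = (1/3)·(6) + (2/3)·(37/4) = 49/6.

49/6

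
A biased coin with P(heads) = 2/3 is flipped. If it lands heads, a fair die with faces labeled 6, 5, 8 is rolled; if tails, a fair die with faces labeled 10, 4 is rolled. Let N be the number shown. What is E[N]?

E[N | heads] = (6+5+8)/3 = 19/3.
E[N | tails] = (10+4)/2 = 7.
E[N] = (2/3)·(19/3) + (1/3)·(7) = 59/9.

59/9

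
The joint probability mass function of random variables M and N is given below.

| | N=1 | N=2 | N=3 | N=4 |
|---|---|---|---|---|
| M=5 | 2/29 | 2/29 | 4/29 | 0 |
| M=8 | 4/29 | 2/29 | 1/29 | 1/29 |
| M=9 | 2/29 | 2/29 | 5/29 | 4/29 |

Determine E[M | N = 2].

22/3

P(N = 2) = 6/29.
Summing M·P(M=x,N=y) over the conditioning event gives 44/29.
E[M | N = 2] = (44/29) / (6/29) = 22/3.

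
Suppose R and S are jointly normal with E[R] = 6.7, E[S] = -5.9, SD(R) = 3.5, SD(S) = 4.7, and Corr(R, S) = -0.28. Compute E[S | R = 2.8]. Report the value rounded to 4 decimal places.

-4.4336

For a bivariate normal, E[S | R=x] = μ_S + ρ·(σ_S/σ_R)·(x − μ_R).
E[S | R=2.8] = -5.9 + (-0.28)·(4.7/3.5)·(2.8 − (6.7)) = -5.9 + (-0.376)·(-3.9) = -4.4336.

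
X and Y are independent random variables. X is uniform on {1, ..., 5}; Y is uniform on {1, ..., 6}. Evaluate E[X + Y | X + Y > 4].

P(X + Y > 4) = 4/5.
Summing (X+Y)·P(x,y) over outcomes with X + Y > 4 gives 35/6.
E[X + Y | X + Y > 4] = (35/6) / (4/5) = 175/24.

175/24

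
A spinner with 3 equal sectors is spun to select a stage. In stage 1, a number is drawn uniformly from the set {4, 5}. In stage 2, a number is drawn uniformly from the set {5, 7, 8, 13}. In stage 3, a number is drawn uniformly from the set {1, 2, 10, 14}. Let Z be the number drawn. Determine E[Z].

13/2

E[Z | stage 1] = (4+5)/2 = 9/2.
E[Z | stage 2] = (5+7+8+13)/4 = 33/4.
E[Z | stage 3] = (1+2+10+14)/4 = 27/4.
By the law of total expectation,
E[Z] = (1/3)·(9/2) + (1/3)·(33/4) + (1/3)·(27/4) = 13/2.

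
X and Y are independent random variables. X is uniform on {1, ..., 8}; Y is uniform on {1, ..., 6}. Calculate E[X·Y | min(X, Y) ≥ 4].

30

P(min(X, Y) ≥ 4) = 5/16.
Summing XY·P(x,y) over outcomes with min(X, Y) ≥ 4 gives 75/8.
E[X·Y | min(X, Y) ≥ 4] = (75/8) / (5/16) = 30.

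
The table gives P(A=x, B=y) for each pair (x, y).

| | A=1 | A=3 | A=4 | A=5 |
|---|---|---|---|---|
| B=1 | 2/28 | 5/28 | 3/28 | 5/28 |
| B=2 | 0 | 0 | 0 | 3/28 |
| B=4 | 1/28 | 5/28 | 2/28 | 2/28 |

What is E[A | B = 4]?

17/5

P(B = 4) = 5/14.
Σ A·P over the event = 1·(1/28) + 3·(5/28) + 4·(2/28) + 5·(2/28) = 17/14.
E[A | B = 4] = (17/14) / (5/14) = 17/5.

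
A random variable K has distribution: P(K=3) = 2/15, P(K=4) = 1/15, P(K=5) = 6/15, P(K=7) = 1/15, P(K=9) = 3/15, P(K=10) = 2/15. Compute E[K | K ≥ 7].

9

P(K ≥ 7) = 2/5.
Σ over the event: 7·1/15 + 9·1/5 + 10·2/15 = 18/5.
E[K | K ≥ 7] = (18/5) / (2/5) = 9.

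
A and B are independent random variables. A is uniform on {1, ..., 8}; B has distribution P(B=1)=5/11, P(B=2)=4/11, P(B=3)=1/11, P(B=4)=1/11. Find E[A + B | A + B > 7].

281/31

P(A + B > 7) = 31/88.
Summing (A+B)·P(x,y) over outcomes with A + B > 7 gives 281/88.
E[A + B | A + B > 7] = (281/88) / (31/88) = 281/31.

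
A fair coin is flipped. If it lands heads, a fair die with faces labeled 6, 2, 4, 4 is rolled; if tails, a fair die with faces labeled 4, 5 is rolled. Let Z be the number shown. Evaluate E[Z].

E[Z | heads] = (6+2+4+4)/4 = 4.
E[Z | tails] = (4+5)/2 = 9/2.
E[Z] = (1/2)·(4) + (1/2)·(9/2) = 17/4.

17/4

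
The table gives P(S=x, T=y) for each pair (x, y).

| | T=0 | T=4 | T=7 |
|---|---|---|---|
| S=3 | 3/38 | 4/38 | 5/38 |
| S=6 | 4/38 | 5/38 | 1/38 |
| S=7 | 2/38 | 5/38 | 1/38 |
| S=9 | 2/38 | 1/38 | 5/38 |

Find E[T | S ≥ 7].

P(S ≥ 7) = 8/19.
Σ T·P over the event = 0·(2/38) + 4·(5/38) + 7·(1/38) + 0·(2/38) + 4·(1/38) + 7·(5/38) = 33/19.
E[T | S ≥ 7] = (33/19) / (8/19) = 33/8.

33/8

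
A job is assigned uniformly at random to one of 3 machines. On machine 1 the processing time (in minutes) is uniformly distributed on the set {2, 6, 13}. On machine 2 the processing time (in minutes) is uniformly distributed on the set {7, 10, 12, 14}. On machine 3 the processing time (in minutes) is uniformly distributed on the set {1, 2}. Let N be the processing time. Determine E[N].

77/12

E[N | machine 1] = (2+6+13)/3 = 7.
E[N | machine 2] = (7+10+12+14)/4 = 43/4.
E[N | machine 3] = (1+2)/2 = 3/2.
By the law of total expectation,
E[N] = (1/3)·(7) + (1/3)·(43/4) + (1/3)·(3/2) = 77/12.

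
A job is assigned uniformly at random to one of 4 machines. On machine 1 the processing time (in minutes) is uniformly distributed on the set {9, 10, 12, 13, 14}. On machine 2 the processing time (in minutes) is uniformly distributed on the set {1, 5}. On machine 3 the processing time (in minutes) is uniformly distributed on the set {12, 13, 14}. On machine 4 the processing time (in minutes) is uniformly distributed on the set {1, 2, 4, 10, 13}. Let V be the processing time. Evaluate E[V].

42/5

E[V | machine 1] = (9+10+12+13+14)/5 = 58/5.
E[V | machine 2] = (1+5)/2 = 3.
E[V | machine 3] = (12+13+14)/3 = 13.
E[V | machine 4] = (1+2+4+10+13)/5 = 6.
By the law of total expectation,
E[V] = (1/4)·(58/5) + (1/4)·(3) + (1/4)·(13) + (1/4)·(6) = 42/5.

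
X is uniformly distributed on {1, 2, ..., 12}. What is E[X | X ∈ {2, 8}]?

P(X ∈ {2, 8}) = 1/6.
Σ over the event: 2·1/12 + 8·1/12 = 5/6.
E[X | X ∈ {2, 8}] = (5/6) / (1/6) = 5.

5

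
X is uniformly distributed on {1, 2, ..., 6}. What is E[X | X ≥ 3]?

9/2

Given X ≥ 3, X is equally likely to be any of {3, 4, 5, 6}.
E[X | X ≥ 3] = (3 + 4 + 5 + 6) / 4 = 9/2.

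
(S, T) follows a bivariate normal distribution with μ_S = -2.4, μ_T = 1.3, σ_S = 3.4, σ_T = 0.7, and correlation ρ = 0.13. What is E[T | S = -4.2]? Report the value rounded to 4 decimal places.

The regression of T on S has slope ρ·σ_T/σ_S and passes through (μ_S, μ_T).
E[T | S=-4.2] = 1.3 + (0.13)·(0.7/3.4)·(-4.2 − (-2.4)) = 1.3 + (0.026765)·(-1.8) = 1.2518.

1.2518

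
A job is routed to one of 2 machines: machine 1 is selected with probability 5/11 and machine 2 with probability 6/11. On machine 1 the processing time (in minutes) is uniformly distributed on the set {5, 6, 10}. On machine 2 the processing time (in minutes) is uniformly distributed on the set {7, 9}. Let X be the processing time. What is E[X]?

E[X | machine 1] = (5+6+10)/3 = 7.
E[X | machine 2] = (7+9)/2 = 8.
By the law of total expectation,
E[X] = (5/11)·(7) + (6/11)·(8) = 83/11.

83/11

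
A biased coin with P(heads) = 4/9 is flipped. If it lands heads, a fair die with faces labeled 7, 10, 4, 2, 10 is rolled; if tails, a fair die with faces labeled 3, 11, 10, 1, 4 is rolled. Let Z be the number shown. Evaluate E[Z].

E[Z | heads] = (7+10+4+2+10)/5 = 33/5.
E[Z | tails] = (3+11+10+1+4)/5 = 29/5.
E[Z] = (4/9)·(33/5) + (5/9)·(29/5) = 277/45.

277/45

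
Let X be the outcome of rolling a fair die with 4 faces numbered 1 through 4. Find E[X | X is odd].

Given X is odd, X is equally likely to be any of {1, 3}.
E[X | X is odd] = (1 + 3) / 2 = 2.

2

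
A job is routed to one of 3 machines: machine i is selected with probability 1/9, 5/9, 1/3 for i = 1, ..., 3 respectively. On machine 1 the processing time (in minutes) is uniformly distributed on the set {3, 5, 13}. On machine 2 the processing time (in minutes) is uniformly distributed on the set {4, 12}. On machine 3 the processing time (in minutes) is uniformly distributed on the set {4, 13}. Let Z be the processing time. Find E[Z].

145/18

E[Z | machine 1] = (3+5+13)/3 = 7.
E[Z | machine 2] = (4+12)/2 = 8.
E[Z | machine 3] = (4+13)/2 = 17/2.
By the law of total expectation,
E[Z] = (1/9)·(7) + (5/9)·(8) + (1/3)·(17/2) = 145/18.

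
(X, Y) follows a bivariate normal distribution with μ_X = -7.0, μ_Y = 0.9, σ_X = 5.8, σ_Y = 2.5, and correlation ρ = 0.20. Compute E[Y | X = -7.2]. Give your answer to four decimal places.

The regression of Y on X has slope ρ·σ_Y/σ_X and passes through (μ_X, μ_Y).
E[Y | X=-7.2] = 0.9 + (0.20)·(2.5/5.8)·(-7.2 − (-7.0)) = 0.9 + (0.086207)·(-0.2) = 0.8828.

0.8828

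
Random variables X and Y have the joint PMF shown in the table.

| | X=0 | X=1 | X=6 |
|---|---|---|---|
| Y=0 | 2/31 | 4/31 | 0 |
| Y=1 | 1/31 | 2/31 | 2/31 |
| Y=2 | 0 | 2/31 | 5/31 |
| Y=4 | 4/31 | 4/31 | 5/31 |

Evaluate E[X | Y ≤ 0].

2/3

P(Y ≤ 0) = 6/31.
Summing X·P(X=x,Y=y) over the conditioning event gives 4/31.
E[X | Y ≤ 0] = (4/31) / (6/31) = 2/3.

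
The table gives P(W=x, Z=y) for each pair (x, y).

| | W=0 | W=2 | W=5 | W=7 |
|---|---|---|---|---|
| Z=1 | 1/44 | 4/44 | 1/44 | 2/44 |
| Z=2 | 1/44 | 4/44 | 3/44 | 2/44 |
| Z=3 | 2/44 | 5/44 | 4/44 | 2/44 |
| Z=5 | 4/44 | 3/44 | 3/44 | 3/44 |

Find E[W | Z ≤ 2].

P(Z ≤ 2) = 9/22.
Σ W·P over the event = 0·(1/44) + 0·(1/44) + 2·(4/44) + 2·(4/44) + 5·(1/44) + 5·(3/44) + 7·(2/44) + 7·(2/44) = 16/11.
E[W | Z ≤ 2] = (16/11) / (9/22) = 32/9.

32/9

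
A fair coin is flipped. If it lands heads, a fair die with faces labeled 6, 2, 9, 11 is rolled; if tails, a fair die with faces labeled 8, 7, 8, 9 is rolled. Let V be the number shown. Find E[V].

15/2

E[V | heads] = (6+2+9+11)/4 = 7.
E[V | tails] = (8+7+8+9)/4 = 8.
E[V] = (1/2)·(7) + (1/2)·(8) = 15/2.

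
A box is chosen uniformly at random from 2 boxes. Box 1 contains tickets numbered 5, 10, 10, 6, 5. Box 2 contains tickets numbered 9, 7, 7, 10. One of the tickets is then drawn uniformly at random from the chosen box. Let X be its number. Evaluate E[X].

309/40

E[X | box 1] = (5+10+10+6+5)/5 = 36/5.
E[X | box 2] = (9+7+7+10)/4 = 33/4.
E[X] = (1/2)·(36/5) + (1/2)·(33/4) = 309/40.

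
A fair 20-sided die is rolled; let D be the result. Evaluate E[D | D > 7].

14

P(D > 7) = 13/20.
E[D | D > 7] = (91/10) / (13/20) = 14.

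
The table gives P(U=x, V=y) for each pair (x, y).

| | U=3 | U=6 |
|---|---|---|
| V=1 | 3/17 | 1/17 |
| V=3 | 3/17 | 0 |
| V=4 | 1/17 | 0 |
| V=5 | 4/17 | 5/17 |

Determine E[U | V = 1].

P(V = 1) = 4/17.
Σ U·P over the event = 3·(3/17) + 6·(1/17) = 15/17.
E[U | V = 1] = (15/17) / (4/17) = 15/4.

15/4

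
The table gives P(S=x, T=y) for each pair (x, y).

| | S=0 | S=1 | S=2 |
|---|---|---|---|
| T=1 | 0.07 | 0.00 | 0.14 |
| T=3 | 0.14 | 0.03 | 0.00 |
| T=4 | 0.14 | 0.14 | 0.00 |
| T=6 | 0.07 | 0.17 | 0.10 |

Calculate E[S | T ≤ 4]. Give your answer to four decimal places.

0.6818

P(T ≤ 4) = 0.66.
Σ S·P over the event = 0·(0.07) + 0·(0.14) + 0·(0.14) + 1·(0.03) + 1·(0.14) + 2·(0.14) = 0.45.
E[S | T ≤ 4] = (0.45) / (0.66) = 0.6818.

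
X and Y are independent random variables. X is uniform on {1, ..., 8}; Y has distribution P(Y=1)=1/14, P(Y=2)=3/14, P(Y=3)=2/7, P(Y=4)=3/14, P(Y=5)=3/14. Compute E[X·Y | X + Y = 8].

14

P(X + Y = 8) = 1/8.
Summing XY·P(x,y) over outcomes with X + Y = 8 gives 7/4.
E[X·Y | X + Y = 8] = (7/4) / (1/8) = 14.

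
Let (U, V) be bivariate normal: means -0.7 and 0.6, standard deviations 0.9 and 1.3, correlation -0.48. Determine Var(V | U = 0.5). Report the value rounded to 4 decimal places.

The conditional variance in a bivariate normal is σ_V²(1 − ρ²), independent of x.
Var(V | U=0.5) = (1.3)²·(1 − (-0.48)²) = 1.69·0.7696 = 1.3006.

1.3006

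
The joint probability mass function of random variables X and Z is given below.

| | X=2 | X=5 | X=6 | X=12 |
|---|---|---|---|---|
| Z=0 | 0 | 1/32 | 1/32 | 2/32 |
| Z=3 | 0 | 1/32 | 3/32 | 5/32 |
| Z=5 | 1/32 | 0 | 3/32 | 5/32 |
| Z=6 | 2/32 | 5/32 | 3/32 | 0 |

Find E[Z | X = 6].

P(X = 6) = 5/16.
Σ Z·P over the event = 0·(1/32) + 3·(3/32) + 5·(3/32) + 6·(3/32) = 21/16.
E[Z | X = 6] = (21/16) / (5/16) = 21/5.

21/5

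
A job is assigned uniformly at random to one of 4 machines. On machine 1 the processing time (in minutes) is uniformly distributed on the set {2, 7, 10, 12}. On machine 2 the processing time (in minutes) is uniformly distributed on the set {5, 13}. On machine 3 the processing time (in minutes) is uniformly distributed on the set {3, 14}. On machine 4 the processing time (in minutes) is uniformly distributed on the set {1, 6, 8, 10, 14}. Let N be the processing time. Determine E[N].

661/80

E[N | machine 1] = (2+7+10+12)/4 = 31/4.
E[N | machine 2] = (5+13)/2 = 9.
E[N | machine 3] = (3+14)/2 = 17/2.
E[N | machine 4] = (1+6+8+10+14)/5 = 39/5.
By the law of total expectation,
E[N] = (1/4)·(31/4) + (1/4)·(9) + (1/4)·(17/2) + (1/4)·(39/5) = 661/80.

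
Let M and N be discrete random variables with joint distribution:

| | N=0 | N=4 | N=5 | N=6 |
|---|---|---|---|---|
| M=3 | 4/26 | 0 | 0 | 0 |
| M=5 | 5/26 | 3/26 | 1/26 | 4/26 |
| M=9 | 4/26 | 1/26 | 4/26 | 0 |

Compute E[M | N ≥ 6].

P(N ≥ 6) = 2/13.
Σ M·P over the event = 5·(4/26) = 10/13.
E[M | N ≥ 6] = (10/13) / (2/13) = 5.

5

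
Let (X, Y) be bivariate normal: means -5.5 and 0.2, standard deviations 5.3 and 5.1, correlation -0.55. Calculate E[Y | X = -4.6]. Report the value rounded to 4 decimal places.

-0.2763

The regression of Y on X has slope ρ·σ_Y/σ_X and passes through (μ_X, μ_Y).
E[Y | X=-4.6] = 0.2 + (-0.55)·(5.1/5.3)·(-4.6 − (-5.5)) = 0.2 + (-0.52925)·(0.9) = -0.2763.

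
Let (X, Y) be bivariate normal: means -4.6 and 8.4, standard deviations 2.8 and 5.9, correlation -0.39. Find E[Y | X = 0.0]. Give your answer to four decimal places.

The regression of Y on X has slope ρ·σ_Y/σ_X and passes through (μ_X, μ_Y).
E[Y | X=0.0] = 8.4 + (-0.39)·(5.9/2.8)·(0.0 − (-4.6)) = 8.4 + (-0.82179)·(4.6) = 4.6198.

4.6198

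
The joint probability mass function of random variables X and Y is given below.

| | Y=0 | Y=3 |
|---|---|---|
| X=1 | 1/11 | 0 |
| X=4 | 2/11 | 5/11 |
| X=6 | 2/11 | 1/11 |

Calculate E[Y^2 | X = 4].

45/7

P(X = 4) = 7/11.
Summing Y^2·P(X=x,Y=y) over the conditioning event gives 45/11.
E[Y^2 | X = 4] = (45/11) / (7/11) = 45/7.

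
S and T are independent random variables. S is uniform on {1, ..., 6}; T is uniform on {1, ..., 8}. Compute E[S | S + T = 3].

3/2

P(S + T = 3) = 1/24.
Summing S·P(x,y) over outcomes with S + T = 3 gives 1/16.
E[S | S + T = 3] = (1/16) / (1/24) = 3/2.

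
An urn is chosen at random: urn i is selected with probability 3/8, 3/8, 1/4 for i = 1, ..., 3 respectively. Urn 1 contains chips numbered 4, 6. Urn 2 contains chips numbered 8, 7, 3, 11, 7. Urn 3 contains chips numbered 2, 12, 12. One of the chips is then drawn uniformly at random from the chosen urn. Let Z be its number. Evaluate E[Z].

E[Z | urn 1] = (4+6)/2 = 5.
E[Z | urn 2] = (8+7+3+11+7)/5 = 36/5.
E[Z | urn 3] = (2+12+12)/3 = 26/3.
By the law of total expectation,
E[Z] = (3/8)·(5) + (3/8)·(36/5) + (1/4)·(26/3) = 809/120.

809/120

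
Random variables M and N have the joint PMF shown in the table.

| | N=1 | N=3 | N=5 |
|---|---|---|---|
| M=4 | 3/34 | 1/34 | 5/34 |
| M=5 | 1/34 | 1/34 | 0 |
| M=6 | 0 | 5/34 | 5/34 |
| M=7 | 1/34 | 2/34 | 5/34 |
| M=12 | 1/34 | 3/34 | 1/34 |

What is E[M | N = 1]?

P(N = 1) = 3/17.
Summing M·P(M=x,N=y) over the conditioning event gives 18/17.
E[M | N = 1] = (18/17) / (3/17) = 6.

6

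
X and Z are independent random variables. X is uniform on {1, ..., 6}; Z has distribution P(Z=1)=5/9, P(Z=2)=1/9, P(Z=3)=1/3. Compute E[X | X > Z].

P(X > Z) = 19/27.
Summing X·P(x,y) over outcomes with X > Z gives 163/54.
E[X | X > Z] = (163/54) / (19/27) = 163/38.

163/38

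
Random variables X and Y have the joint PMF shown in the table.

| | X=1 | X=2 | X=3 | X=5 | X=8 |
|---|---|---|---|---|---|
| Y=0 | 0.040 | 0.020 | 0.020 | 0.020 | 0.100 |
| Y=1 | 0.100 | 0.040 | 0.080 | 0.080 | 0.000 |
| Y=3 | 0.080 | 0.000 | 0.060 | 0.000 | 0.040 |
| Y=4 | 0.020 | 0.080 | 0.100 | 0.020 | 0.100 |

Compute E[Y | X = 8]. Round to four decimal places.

2.1667

P(X = 8) = 0.240.
Σ Y·P over the event = 0·(0.100) + 3·(0.040) + 4·(0.100) = 0.520.
E[Y | X = 8] = (0.520) / (0.240) = 2.1667.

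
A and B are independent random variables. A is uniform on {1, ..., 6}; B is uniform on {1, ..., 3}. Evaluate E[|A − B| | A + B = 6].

P(A + B = 6) = 1/6.
Summing |A−B|·P(x,y) over outcomes with A + B = 6 gives 1/3.
E[|A − B| | A + B = 6] = (1/3) / (1/6) = 2.

2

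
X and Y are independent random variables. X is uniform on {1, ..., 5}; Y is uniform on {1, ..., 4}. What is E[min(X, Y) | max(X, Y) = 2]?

Outcomes with max(X, Y) = 2: (1,2), (2,1), (2,2), each with probability 1/20.
E[min(X, Y) | max(X, Y) = 2] = (1 + 1 + 2) / 3 = 4/3.

4/3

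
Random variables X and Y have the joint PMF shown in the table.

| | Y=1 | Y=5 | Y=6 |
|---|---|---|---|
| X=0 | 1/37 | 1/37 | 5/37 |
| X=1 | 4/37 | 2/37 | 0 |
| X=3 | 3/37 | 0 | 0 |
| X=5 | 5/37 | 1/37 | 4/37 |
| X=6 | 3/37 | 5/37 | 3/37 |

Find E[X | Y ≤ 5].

93/25

P(Y ≤ 5) = 25/37.
Summing X·P(X=x,Y=y) over the conditioning event gives 93/37.
E[X | Y ≤ 5] = (93/37) / (25/37) = 93/25.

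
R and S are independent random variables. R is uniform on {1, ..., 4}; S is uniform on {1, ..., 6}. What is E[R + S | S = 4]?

13/2

Outcomes with S = 4: (1,4), (2,4), (3,4), (4,4), each with probability 1/24.
E[R + S | S = 4] = (5 + 6 + 7 + 8) / 4 = 13/2.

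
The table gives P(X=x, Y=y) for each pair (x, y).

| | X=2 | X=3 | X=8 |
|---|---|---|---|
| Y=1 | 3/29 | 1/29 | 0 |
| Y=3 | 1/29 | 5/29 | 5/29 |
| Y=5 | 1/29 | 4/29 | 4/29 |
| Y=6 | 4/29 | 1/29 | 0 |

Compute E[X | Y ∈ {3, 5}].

P(Y ∈ {3, 5}) = 20/29.
Σ X·P over the event = 2·(1/29) + 2·(1/29) + 3·(5/29) + 3·(4/29) + 8·(5/29) + 8·(4/29) = 103/29.
E[X | Y ∈ {3, 5}] = (103/29) / (20/29) = 103/20.

103/20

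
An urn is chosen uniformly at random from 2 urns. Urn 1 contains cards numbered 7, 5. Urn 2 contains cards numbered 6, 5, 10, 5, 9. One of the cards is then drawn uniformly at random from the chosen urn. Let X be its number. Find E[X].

E[X | urn 1] = (7+5)/2 = 6.
E[X | urn 2] = (6+5+10+5+9)/5 = 7.
By the law of total expectation,
E[X] = (1/2)·(6) + (1/2)·(7) = 13/2.

13/2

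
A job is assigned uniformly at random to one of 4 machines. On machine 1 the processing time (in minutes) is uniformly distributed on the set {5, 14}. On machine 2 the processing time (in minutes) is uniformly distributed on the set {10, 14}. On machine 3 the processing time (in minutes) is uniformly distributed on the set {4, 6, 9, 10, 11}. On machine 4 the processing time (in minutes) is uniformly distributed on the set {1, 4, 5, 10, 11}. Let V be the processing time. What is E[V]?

357/40

E[V | machine 1] = (5+14)/2 = 19/2.
E[V | machine 2] = (10+14)/2 = 12.
E[V | machine 3] = (4+6+9+10+11)/5 = 8.
E[V | machine 4] = (1+4+5+10+11)/5 = 31/5.
E[V] = (1/4)·(19/2) + (1/4)·(12) + (1/4)·(8) + (1/4)·(31/5) = 357/40.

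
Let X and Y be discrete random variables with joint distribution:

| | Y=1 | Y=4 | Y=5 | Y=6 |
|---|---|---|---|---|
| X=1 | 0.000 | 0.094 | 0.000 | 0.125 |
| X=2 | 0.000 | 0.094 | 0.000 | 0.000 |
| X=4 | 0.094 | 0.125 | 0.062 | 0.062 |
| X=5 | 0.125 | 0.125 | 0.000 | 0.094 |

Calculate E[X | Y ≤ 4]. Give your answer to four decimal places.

P(Y ≤ 4) = 0.657.
Summing X·P(X=x,Y=y) over the conditioning event gives 2.408.
E[X | Y ≤ 4] = (2.408) / (0.657) = 3.6651.

3.6651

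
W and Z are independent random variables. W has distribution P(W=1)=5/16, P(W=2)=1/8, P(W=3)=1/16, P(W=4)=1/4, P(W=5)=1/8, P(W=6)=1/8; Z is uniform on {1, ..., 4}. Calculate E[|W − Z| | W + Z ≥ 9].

P(W + Z ≥ 9) = 3/32.
Summing |W−Z|·P(x,y) over outcomes with W + Z ≥ 9 gives 3/16.
E[|W − Z| | W + Z ≥ 9] = (3/16) / (3/32) = 2.

2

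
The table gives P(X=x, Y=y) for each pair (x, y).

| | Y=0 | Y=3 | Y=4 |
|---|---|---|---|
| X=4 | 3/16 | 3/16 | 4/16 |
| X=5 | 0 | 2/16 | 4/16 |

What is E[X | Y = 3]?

P(Y = 3) = 5/16.
Σ X·P over the event = 4·(3/16) + 5·(2/16) = 11/8.
E[X | Y = 3] = (11/8) / (5/16) = 22/5.

22/5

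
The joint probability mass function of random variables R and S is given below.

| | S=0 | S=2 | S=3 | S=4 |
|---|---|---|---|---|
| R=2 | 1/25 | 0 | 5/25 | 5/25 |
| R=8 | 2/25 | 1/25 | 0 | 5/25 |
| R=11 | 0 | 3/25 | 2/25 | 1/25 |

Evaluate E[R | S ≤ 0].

P(S ≤ 0) = 3/25.
Σ R·P over the event = 2·(1/25) + 8·(2/25) = 18/25.
E[R | S ≤ 0] = (18/25) / (3/25) = 6.

6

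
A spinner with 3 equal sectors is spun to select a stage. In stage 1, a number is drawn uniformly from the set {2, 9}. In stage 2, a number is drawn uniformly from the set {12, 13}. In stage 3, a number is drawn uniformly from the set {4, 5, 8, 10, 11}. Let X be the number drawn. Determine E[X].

E[X | stage 1] = (2+9)/2 = 11/2.
E[X | stage 2] = (12+13)/2 = 25/2.
E[X | stage 3] = (4+5+8+10+11)/5 = 38/5.
E[X] = (1/3)·(11/2) + (1/3)·(25/2) + (1/3)·(38/5) = 128/15.

128/15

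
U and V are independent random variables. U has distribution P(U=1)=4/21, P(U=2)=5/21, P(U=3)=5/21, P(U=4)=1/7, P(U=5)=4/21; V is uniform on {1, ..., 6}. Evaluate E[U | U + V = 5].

P(U + V = 5) = 17/126.
Summing U·P(x,y) over outcomes with U + V = 5 gives 41/126.
E[U | U + V = 5] = (41/126) / (17/126) = 41/17.

41/17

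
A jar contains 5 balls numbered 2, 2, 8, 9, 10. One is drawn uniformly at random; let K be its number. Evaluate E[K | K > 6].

P(K > 6) = 3/5.
Σ over the event: 8·1/5 + 9·1/5 + 10·1/5 = 27/5.
E[K | K > 6] = (27/5) / (3/5) = 9.

9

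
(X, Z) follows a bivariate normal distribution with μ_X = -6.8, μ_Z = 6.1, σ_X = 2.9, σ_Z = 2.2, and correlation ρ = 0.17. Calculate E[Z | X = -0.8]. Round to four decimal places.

6.8738

For a bivariate normal, E[Z | X=x] = μ_Z + ρ·(σ_Z/σ_X)·(x − μ_X).
E[Z | X=-0.8] = 6.1 + (0.17)·(2.2/2.9)·(-0.8 − (-6.8)) = 6.1 + (0.12897)·(6) = 6.8738.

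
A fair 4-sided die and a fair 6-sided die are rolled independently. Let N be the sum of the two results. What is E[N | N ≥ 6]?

52/7

P(N ≥ 6) = 7/12.
Σ over the event: 6·1/6 + 7·1/6 + 8·1/8 + 9·1/12 + 10·1/24 = 13/3.
E[N | N ≥ 6] = (13/3) / (7/12) = 52/7.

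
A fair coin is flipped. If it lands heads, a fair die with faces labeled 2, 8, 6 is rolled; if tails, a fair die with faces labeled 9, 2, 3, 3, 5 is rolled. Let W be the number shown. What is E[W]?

73/15

E[W | heads] = (2+8+6)/3 = 16/3.
E[W | tails] = (9+2+3+3+5)/5 = 22/5.
E[W] = (1/2)·(16/3) + (1/2)·(22/5) = 73/15.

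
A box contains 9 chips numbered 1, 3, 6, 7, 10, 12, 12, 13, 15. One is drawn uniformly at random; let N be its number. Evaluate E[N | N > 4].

75/7

P(N > 4) = 7/9.
Σ over the event: 6·1/9 + 7·1/9 + 10·1/9 + 12·2/9 + 13·1/9 + 15·1/9 = 25/3.
E[N | N > 4] = (25/3) / (7/9) = 75/7.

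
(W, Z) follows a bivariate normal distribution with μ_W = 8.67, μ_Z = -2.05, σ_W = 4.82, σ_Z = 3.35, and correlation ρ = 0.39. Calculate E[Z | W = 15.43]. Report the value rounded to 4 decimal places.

For a bivariate normal, E[Z | W=x] = μ_Z + ρ·(σ_Z/σ_W)·(x − μ_W).
E[Z | W=15.43] = -2.05 + (0.39)·(3.35/4.82)·(15.43 − (8.67)) = -2.05 + (0.27106)·(6.76) = -0.2176.

-0.2176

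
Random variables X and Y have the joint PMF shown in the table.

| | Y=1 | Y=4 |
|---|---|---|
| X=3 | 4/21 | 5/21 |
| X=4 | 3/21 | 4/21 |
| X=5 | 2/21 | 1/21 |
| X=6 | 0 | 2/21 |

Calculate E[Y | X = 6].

P(X = 6) = 2/21.
Σ Y·P over the event = 4·(2/21) = 8/21.
E[Y | X = 6] = (8/21) / (2/21) = 4.

4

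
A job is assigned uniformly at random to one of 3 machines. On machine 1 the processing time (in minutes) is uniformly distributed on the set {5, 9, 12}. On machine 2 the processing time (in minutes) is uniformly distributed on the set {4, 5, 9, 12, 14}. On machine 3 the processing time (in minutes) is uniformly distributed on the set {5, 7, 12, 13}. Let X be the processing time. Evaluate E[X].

1603/180

E[X | machine 1] = (5+9+12)/3 = 26/3.
E[X | machine 2] = (4+5+9+12+14)/5 = 44/5.
E[X | machine 3] = (5+7+12+13)/4 = 37/4.
By the law of total expectation,
E[X] = (1/3)·(26/3) + (1/3)·(44/5) + (1/3)·(37/4) = 1603/180.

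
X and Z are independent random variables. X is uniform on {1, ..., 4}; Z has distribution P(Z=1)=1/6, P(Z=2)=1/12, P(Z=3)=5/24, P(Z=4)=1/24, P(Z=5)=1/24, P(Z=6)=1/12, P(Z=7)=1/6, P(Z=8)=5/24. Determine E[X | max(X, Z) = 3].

16/7

P(max(X, Z) = 3) = 7/32.
Summing X·P(x,y) over outcomes with max(X, Z) = 3 gives 1/2.
E[X | max(X, Z) = 3] = (1/2) / (7/32) = 16/7.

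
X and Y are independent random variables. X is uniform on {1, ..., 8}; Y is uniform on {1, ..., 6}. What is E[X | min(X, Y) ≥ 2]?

5

P(min(X, Y) ≥ 2) = 35/48.
Summing X·P(x,y) over outcomes with min(X, Y) ≥ 2 gives 175/48.
E[X | min(X, Y) ≥ 2] = (175/48) / (35/48) = 5.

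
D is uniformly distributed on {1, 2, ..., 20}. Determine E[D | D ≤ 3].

2

Given D ≤ 3, D is equally likely to be any of {1, 2, 3}.
E[D | D ≤ 3] = (1 + 2 + 3) / 3 = 2.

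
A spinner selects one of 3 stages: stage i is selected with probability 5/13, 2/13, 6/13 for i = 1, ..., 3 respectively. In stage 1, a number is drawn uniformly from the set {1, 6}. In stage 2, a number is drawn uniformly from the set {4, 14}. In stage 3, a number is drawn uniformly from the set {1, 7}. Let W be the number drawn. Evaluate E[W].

E[W | stage 1] = (1+6)/2 = 7/2.
E[W | stage 2] = (4+14)/2 = 9.
E[W | stage 3] = (1+7)/2 = 4.
E[W] = (5/13)·(7/2) + (2/13)·(9) + (6/13)·(4) = 119/26.

119/26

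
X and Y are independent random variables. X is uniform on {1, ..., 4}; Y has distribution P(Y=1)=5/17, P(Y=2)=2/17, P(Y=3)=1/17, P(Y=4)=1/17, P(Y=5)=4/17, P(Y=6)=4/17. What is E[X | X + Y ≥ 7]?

87/31

P(X + Y ≥ 7) = 31/68.
Summing X·P(x,y) over outcomes with X + Y ≥ 7 gives 87/68.
E[X | X + Y ≥ 7] = (87/68) / (31/68) = 87/31.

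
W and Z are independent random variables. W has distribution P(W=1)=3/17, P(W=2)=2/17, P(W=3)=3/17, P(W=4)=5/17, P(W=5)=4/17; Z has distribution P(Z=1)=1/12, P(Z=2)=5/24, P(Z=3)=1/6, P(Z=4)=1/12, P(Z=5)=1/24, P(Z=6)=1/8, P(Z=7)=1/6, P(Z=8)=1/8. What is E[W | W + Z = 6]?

187/52

P(W + Z = 6) = 13/102.
Summing W·P(x,y) over outcomes with W + Z = 6 gives 11/24.
E[W | W + Z = 6] = (11/24) / (13/102) = 187/52.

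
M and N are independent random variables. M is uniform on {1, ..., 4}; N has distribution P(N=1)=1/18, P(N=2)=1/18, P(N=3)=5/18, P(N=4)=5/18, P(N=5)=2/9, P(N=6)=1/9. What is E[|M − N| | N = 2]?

P(N = 2) = 1/18.
Summing |M−N|·P(x,y) over outcomes with N = 2 gives 1/18.
E[|M − N| | N = 2] = (1/18) / (1/18) = 1.

1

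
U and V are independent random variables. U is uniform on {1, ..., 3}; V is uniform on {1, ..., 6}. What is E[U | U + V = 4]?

Outcomes with U + V = 4: (1,3), (2,2), (3,1), each with probability 1/18.
E[U | U + V = 4] = (1 + 2 + 3) / 3 = 2.

2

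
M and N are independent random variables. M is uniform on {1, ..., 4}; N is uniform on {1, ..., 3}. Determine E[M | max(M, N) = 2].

Outcomes with max(M, N) = 2: (1,2), (2,1), (2,2), each with probability 1/12.
E[M | max(M, N) = 2] = (1 + 2 + 2) / 3 = 5/3.

5/3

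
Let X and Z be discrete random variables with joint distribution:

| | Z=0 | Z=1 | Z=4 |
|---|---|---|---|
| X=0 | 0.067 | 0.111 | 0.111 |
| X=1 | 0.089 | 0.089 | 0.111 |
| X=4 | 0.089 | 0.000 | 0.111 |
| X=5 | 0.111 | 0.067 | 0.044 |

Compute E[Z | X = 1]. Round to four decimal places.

P(X = 1) = 0.289.
Σ Z·P over the event = 0·(0.089) + 1·(0.089) + 4·(0.111) = 0.533.
E[Z | X = 1] = (0.533) / (0.289) = 1.8443.

1.8443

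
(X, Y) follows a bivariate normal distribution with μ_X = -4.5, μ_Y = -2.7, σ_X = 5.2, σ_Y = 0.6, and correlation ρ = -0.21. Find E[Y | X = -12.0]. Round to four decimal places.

The regression of Y on X has slope ρ·σ_Y/σ_X and passes through (μ_X, μ_Y).
E[Y | X=-12.0] = -2.7 + (-0.21)·(0.6/5.2)·(-12.0 − (-4.5)) = -2.7 + (-0.024231)·(-7.5) = -2.5183.

-2.5183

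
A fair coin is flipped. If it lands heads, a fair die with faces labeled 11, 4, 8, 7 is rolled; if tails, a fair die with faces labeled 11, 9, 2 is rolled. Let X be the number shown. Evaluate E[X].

E[X | heads] = (11+4+8+7)/4 = 15/2.
E[X | tails] = (11+9+2)/3 = 22/3.
E[X] = (1/2)·(15/2) + (1/2)·(22/3) = 89/12.

89/12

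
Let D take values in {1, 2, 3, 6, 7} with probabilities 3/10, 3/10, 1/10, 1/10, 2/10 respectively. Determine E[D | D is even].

3

P(D is even) = 2/5.
Σ over the event: 2·3/10 + 6·1/10 = 6/5.
E[D | D is even] = (6/5) / (2/5) = 3.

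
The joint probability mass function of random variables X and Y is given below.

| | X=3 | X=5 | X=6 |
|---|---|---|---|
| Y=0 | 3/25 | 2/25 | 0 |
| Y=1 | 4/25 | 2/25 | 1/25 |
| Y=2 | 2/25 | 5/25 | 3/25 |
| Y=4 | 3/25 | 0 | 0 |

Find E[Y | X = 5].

P(X = 5) = 9/25.
Σ Y·P over the event = 0·(2/25) + 1·(2/25) + 2·(5/25) = 12/25.
E[Y | X = 5] = (12/25) / (9/25) = 4/3.

4/3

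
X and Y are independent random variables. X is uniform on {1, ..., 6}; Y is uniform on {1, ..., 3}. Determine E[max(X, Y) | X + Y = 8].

11/2

Outcomes with X + Y = 8: (5,3), (6,2), each with probability 1/18.
E[max(X, Y) | X + Y = 8] = (5 + 6) / 2 = 11/2.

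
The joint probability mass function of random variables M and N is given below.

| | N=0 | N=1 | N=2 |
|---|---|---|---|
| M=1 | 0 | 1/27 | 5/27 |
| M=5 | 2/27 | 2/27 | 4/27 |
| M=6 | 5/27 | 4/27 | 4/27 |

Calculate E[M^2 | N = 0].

230/7

P(N = 0) = 7/27.
Σ M^2·P over the event = 25·(2/27) + 36·(5/27) = 230/27.
E[M^2 | N = 0] = (230/27) / (7/27) = 230/7.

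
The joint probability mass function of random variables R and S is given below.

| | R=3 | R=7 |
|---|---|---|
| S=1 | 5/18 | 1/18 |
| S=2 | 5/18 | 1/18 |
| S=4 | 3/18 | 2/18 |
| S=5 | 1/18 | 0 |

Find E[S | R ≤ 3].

P(R ≤ 3) = 7/9.
Σ S·P over the event = 1·(5/18) + 2·(5/18) + 4·(3/18) + 5·(1/18) = 16/9.
E[S | R ≤ 3] = (16/9) / (7/9) = 16/7.

16/7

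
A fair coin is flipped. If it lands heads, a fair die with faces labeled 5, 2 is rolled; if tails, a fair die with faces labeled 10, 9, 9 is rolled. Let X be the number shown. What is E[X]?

E[X | heads] = (5+2)/2 = 7/2.
E[X | tails] = (10+9+9)/3 = 28/3.
By the law of total expectation,
E[X] = (1/2)·(7/2) + (1/2)·(28/3) = 77/12.

77/12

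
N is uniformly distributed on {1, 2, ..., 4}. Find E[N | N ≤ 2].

3/2

Given N ≤ 2, N is equally likely to be any of {1, 2}.
E[N | N ≤ 2] = (1 + 2) / 2 = 3/2.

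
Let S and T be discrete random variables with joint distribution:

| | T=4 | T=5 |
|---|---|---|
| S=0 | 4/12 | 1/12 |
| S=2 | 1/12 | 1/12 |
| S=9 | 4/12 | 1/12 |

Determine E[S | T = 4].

38/9

P(T = 4) = 3/4.
Σ S·P over the event = 0·(4/12) + 2·(1/12) + 9·(4/12) = 19/6.
E[S | T = 4] = (19/6) / (3/4) = 38/9.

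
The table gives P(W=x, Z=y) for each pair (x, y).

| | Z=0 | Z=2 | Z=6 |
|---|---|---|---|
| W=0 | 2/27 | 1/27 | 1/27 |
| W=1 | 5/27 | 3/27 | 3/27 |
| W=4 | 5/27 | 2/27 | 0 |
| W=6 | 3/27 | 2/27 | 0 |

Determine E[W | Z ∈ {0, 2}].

66/23

P(Z ∈ {0, 2}) = 23/27.
Σ W·P over the event = 0·(2/27) + 0·(1/27) + 1·(5/27) + 1·(3/27) + 4·(5/27) + 4·(2/27) + 6·(3/27) + 6·(2/27) = 22/9.
E[W | Z ∈ {0, 2}] = (22/9) / (23/27) = 66/23.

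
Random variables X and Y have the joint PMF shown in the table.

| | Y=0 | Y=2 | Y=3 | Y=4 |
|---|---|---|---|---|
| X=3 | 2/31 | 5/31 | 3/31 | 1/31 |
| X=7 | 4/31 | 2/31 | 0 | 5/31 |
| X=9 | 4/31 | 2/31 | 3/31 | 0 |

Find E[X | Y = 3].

P(Y = 3) = 6/31.
Summing X·P(X=x,Y=y) over the conditioning event gives 36/31.
E[X | Y = 3] = (36/31) / (6/31) = 6.

6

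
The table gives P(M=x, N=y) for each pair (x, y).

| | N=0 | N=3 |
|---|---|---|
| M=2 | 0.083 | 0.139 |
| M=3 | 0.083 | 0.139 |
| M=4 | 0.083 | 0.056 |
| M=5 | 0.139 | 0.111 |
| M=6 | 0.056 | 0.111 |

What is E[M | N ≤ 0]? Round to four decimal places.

4.0045

P(N ≤ 0) = 0.444.
Σ M·P over the event = 2·(0.083) + 3·(0.083) + 4·(0.083) + 5·(0.139) + 6·(0.056) = 1.778.
E[M | N ≤ 0] = (1.778) / (0.444) = 4.0045.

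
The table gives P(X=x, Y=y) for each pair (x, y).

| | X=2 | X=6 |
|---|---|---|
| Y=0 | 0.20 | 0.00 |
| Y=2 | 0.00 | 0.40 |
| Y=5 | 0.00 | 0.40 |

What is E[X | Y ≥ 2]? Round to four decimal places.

P(Y ≥ 2) = 0.80.
Summing X·P(X=x,Y=y) over the conditioning event gives 4.80.
E[X | Y ≥ 2] = (4.80) / (0.80) = 6.0000.

6.0000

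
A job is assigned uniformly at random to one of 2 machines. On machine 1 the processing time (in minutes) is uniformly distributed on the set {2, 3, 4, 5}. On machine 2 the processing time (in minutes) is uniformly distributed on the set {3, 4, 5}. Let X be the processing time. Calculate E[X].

E[X | machine 1] = (2+3+4+5)/4 = 7/2.
E[X | machine 2] = (3+4+5)/3 = 4.
E[X] = (1/2)·(7/2) + (1/2)·(4) = 15/4.

15/4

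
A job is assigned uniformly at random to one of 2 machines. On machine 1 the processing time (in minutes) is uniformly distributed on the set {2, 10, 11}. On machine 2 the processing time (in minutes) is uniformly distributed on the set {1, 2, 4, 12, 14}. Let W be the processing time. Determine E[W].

E[W | machine 1] = (2+10+11)/3 = 23/3.
E[W | machine 2] = (1+2+4+12+14)/5 = 33/5.
E[W] = (1/2)·(23/3) + (1/2)·(33/5) = 107/15.

107/15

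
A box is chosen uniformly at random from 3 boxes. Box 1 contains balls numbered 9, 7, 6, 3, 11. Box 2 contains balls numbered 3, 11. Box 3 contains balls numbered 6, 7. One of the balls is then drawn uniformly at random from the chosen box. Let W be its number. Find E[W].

69/10

E[W | box 1] = (9+7+6+3+11)/5 = 36/5.
E[W | box 2] = (3+11)/2 = 7.
E[W | box 3] = (6+7)/2 = 13/2.
By the law of total expectation,
E[W] = (1/3)·(36/5) + (1/3)·(7) + (1/3)·(13/2) = 69/10.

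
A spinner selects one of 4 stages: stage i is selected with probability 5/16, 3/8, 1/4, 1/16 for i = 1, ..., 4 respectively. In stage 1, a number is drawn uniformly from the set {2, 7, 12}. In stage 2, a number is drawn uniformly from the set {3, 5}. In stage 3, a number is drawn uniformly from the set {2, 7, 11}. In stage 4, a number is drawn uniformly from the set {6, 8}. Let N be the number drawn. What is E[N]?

139/24

E[N | stage 1] = (2+7+12)/3 = 7.
E[N | stage 2] = (3+5)/2 = 4.
E[N | stage 3] = (2+7+11)/3 = 20/3.
E[N | stage 4] = (6+8)/2 = 7.
E[N] = (5/16)·(7) + (3/8)·(4) + (1/4)·(20/3) + (1/16)·(7) = 139/24.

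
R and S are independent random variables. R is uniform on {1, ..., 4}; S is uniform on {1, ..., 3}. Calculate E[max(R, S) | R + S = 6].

Outcomes with R + S = 6: (3,3), (4,2), each with probability 1/12.
E[max(R, S) | R + S = 6] = (3 + 4) / 2 = 7/2.

7/2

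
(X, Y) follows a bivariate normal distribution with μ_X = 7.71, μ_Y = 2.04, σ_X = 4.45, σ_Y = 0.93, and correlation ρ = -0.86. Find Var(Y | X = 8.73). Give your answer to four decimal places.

0.2252

The conditional variance in a bivariate normal is σ_Y²(1 − ρ²), independent of x.
Var(Y | X=8.73) = (0.93)²·(1 − (-0.86)²) = 0.8649·0.2604 = 0.2252.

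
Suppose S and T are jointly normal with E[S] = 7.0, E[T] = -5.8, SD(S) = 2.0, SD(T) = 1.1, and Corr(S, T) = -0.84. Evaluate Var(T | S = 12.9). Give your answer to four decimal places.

The conditional variance in a bivariate normal is σ_T²(1 − ρ²), independent of x.
Var(T | S=12.9) = (1.1)²·(1 − (-0.84)²) = 1.21·0.2944 = 0.3562.

0.3562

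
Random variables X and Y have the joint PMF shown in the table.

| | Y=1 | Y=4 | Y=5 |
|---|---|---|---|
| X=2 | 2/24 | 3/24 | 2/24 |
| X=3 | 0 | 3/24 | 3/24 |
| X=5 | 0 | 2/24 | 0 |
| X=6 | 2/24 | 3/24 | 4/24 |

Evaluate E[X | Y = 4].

P(Y = 4) = 11/24.
Σ X·P over the event = 2·(3/24) + 3·(3/24) + 5·(2/24) + 6·(3/24) = 43/24.
E[X | Y = 4] = (43/24) / (11/24) = 43/11.

43/11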